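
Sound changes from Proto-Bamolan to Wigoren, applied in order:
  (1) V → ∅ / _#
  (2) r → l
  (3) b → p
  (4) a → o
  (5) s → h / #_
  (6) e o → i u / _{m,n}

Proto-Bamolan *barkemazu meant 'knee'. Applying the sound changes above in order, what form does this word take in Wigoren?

polkimoz

Wigoren: start from *barkemazu.
  rule 1 (apocope): barkemazu → barkemaz
  rule 2 (unconditioned shift): barkemaz → balkemaz
  rule 3 (unconditioned shift): balkemaz → palkemaz
  rule 4 (vowel merger): palkemaz → polkemoz
  rule 5: no change — polkemoz
  rule 6 (pre-nasal raising): polkemoz → polkimoz
  ⇒ Wigoren polkimoz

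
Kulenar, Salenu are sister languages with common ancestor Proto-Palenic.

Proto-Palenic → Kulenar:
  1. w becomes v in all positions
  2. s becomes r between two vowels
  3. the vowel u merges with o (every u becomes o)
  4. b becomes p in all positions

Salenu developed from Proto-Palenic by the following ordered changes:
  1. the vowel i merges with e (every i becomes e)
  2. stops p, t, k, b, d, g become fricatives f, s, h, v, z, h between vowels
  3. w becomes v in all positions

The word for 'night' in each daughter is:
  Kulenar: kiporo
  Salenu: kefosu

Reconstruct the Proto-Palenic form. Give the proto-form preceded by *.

Position 5: Kulenar has r, Salenu has s. Taking the neighbouring segments as reconstructed: Kulenar r could go back to *s or *r; Salenu s could go back to *t or *s — the one source consistent with every daughter is *s.
Position 2: Kulenar has i, Salenu has e. Kulenar preserves i here (none of its changes turn any other segment into i), so the proto-segment is *i.
This points to *kiposu. Verify forward in each daughter:
Kulenar: *kiposu > kiporu > kiporo  (by rhotacism, vowel merger)
Salenu: start from *kiposu.
  rule 1 (vowel merger): kiposu → keposu
  rule 2 (intervocalic lenition): keposu → kefosu
  rule 3: no change — kefosu
  ⇒ Salenu kefosu
No other proto-form is consistent with every reflex, so the reconstruction is *kiposu.

*kiposu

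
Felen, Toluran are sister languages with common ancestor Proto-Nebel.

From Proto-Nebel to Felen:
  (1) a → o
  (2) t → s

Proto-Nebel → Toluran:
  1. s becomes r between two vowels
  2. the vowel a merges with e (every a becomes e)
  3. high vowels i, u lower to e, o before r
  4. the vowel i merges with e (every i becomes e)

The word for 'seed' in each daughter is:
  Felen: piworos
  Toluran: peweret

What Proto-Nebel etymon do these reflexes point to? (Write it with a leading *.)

*piwarat

Position 4: Felen has o, Toluran has e. Taking the neighbouring segments as reconstructed: Felen o could go back to *a or *o; Toluran e could go back to *a or *e or *i — the one source consistent with every daughter is *a.
Position 6: Felen has o, Toluran has e. Taking the neighbouring segments as reconstructed: Felen o could go back to *a or *o; Toluran e could go back to *a or *e or *i — the one source consistent with every daughter is *a.
This points to *piwarat. Verify forward in each daughter:
Felen: *piwarat
  piwarat → piworot   [vowel merger]
  piworot → piworos   [unconditioned shift]
  giving Felen piworos.
Toluran: *piwarat
  piwarat (rule 1 does not apply)
  piwarat → piweret   [vowel merger]
  piweret (rule 3 does not apply)
  piweret → peweret   [vowel merger]
  giving Toluran peweret.
No other proto-form is consistent with every reflex, so the reconstruction is *piwarat.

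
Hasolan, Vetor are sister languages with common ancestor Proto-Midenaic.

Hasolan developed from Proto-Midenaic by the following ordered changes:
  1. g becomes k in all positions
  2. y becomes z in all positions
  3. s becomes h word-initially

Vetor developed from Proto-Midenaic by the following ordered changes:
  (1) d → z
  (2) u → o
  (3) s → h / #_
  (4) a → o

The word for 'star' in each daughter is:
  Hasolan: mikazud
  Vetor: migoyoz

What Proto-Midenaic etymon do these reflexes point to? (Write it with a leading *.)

Position 5: Hasolan has z, Vetor has y. Vetor preserves y here (none of its changes turn any other segment into y), so the proto-segment is *y.
Position 3: Hasolan has k, Vetor has g. Vetor preserves g here (none of its changes turn any other segment into g), so the proto-segment is *g.
Verify the candidate proto-form against each daughter:
Hasolan: *migayud > mikayud > mikazud  (by unconditioned shift, unconditioned shift)
Vetor: *migayud
  migayud → migayuz   [unconditioned shift]
  migayuz → migayoz   [vowel merger]
  migayoz (rule 3 does not apply)
  migayoz → migoyoz   [vowel merger]
  giving Vetor migoyoz.
No other proto-form is consistent with every reflex, so the reconstruction is *migayud.

*migayud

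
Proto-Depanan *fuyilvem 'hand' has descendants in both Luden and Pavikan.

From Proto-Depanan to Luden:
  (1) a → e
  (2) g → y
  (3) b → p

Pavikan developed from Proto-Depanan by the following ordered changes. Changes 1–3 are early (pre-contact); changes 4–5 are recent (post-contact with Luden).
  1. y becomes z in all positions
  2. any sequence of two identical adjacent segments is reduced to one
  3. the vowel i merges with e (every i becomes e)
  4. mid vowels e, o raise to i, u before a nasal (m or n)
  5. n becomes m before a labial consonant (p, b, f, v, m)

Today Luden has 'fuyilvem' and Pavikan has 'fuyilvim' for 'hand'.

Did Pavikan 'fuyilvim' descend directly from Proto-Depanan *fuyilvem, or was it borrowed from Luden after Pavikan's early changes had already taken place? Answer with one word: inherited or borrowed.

If inherited, *fuyilvem would pass through all of Pavikan's changes:
Pavikan: start from *fuyilvem.
  rule 1 (unconditioned shift): fuyilvem → fuzilvem
  rule 2: no change — fuzilvem
  rule 3 (vowel merger): fuzilvem → fuzelvem
  rule 4 (pre-nasal raising): fuzelvem → fuzelvim
  rule 5: no change — fuzelvim
  ⇒ Pavikan fuzelvim
If borrowed from Luden 'fuyilvem' after the early changes, it would undergo only the recent ones:
  rule 4 (pre-nasal raising): fuyilvem → fuyilvim
  rule 5 (nasal place assimilation): no change (fuyilvim)
  ⇒ as a loan: fuyilvim
Pavikan 'fuyilvim' matches the loan outcome 'fuyilvim', not the inherited 'fuzelvim' — it skipped the early Pavikan changes, so it was borrowed from Luden.

borrowed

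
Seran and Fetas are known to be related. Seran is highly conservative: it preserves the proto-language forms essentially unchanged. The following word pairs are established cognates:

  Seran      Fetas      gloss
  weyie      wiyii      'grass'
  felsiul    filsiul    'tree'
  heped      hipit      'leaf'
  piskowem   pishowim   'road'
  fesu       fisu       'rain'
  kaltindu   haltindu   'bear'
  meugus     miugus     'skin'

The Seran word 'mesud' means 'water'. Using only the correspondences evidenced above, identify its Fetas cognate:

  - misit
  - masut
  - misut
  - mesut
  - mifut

weyie ~ wiyii, felsiul ~ filsiul — Seran e corresponds to Fetas i after a consonant, before a consonant other than r, m, n, p, b, f, v.
heped ~ hipit — Seran d corresponds to Fetas t word-finally.
Applying these to Seran 'mesud':
  mesud → misud   (e→i after a consonant, before a consonant other than r, m, n, p, b, f, v)
  misud → misut   (d→t word-finally)
So the Fetas cognate is 'misut'.

misut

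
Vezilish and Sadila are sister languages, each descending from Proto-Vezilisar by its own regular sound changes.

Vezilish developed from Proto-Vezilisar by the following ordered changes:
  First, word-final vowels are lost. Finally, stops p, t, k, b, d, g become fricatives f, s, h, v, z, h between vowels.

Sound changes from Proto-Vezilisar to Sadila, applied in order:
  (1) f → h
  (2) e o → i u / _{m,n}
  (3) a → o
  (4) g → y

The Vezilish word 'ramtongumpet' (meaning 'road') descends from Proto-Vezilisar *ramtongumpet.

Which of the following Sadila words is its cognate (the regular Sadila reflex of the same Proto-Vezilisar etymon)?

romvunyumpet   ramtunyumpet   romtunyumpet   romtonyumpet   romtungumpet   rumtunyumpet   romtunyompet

Sadila: *ramtongumpet
  ramtongumpet (rule 1 does not apply)
  ramtongumpet → ramtungumpet   [pre-nasal raising]
  ramtungumpet → romtungumpet   [vowel merger]
  romtungumpet → romtunyumpet   [unconditioned shift]
  giving Sadila romtunyumpet.
Among the options, 'romtunyumpet' alone shows every Sadila change applied in order.

romtunyumpet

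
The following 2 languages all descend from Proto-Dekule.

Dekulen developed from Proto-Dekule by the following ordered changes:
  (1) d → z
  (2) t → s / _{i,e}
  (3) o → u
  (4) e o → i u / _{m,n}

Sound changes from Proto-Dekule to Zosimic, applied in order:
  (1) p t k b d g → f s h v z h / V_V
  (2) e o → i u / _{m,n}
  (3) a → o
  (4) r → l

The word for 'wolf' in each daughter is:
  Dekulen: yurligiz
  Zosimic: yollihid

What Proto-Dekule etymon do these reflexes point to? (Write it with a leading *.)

*yorligid

Position 3: Dekulen has r, Zosimic has l. Dekulen preserves r here (none of its changes turn any other segment into r), so the proto-segment is *r.
Position 6: Dekulen has g, Zosimic has h. Dekulen preserves g here (none of its changes turn any other segment into g), so the proto-segment is *g.
Verify the candidate proto-form against each daughter:
Dekulen: *yorligid > yorligiz > yurligiz  (by unconditioned shift, vowel merger)
Zosimic: start from *yorligid.
  rule 1 (intervocalic lenition): yorligid → yorlihid
  rule 2: no change — yorlihid
  rule 3: no change — yorlihid
  rule 4 (unconditioned shift): yorlihid → yollihid
  ⇒ Zosimic yollihid
*yorligid is the unique common source.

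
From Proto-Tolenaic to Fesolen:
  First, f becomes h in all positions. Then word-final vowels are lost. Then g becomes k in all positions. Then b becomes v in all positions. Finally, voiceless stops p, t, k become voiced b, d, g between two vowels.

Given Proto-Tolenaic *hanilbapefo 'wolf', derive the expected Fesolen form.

Fesolen: *hanilbapefo
  hanilbapefo → hanilbapeho   [unconditioned shift]
  hanilbapeho → hanilbapeh   [apocope]
  hanilbapeh (rule 3 does not apply)
  hanilbapeh → hanilvapeh   [unconditioned shift]
  hanilvapeh → hanilvabeh   [intervocalic voicing]
  giving Fesolen hanilvabeh.

hanilvabeh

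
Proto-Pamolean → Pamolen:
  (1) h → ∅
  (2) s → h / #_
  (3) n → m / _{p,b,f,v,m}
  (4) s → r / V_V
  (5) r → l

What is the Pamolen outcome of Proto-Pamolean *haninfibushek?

animfibulek

Pamolen: *haninfibushek > aninfibusek > animfibusek > animfiburek > animfibulek  (by h-loss, nasal place assimilation, rhotacism, unconditioned shift)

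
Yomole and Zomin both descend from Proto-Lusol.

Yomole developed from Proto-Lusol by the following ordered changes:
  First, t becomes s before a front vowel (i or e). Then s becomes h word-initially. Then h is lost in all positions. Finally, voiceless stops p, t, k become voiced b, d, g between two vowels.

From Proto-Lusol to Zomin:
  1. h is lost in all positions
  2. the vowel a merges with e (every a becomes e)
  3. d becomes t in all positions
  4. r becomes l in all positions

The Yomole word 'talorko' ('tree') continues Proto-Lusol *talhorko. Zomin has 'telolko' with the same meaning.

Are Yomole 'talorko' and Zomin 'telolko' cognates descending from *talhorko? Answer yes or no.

yes

Derive the expected Zomin reflex of *talhorko:
Zomin: *talhorko
  talhorko → talorko   [h-loss]
  talorko → telorko   [vowel merger]
  telorko (rule 3 does not apply)
  telorko → telolko   [unconditioned shift]
  giving Zomin telolko.
Zomin 'telolko' matches the regular reflex exactly, so the pair is cognate.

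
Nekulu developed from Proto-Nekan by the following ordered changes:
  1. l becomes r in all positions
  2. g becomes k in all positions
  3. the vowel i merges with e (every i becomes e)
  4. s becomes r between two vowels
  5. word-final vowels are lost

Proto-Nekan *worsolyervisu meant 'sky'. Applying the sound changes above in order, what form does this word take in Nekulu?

Nekulu: start from *worsolyervisu.
  rule 1 (unconditioned shift): worsolyervisu → worsoryervisu
  rule 2: no change — worsoryervisu
  rule 3 (vowel merger): worsoryervisu → worsoryervesu
  rule 4 (rhotacism): worsoryervesu → worsoryerveru
  rule 5 (apocope): worsoryerveru → worsoryerver
  ⇒ Nekulu worsoryerver

worsoryerver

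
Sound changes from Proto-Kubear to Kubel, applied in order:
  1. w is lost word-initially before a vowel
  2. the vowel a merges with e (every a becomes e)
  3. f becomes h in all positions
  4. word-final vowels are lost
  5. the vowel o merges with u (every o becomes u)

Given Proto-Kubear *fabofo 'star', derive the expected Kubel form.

hebuh

Kubel: *fabofo > febofo > heboho > heboh > hebuh  (by vowel merger, unconditioned shift, apocope, vowel merger)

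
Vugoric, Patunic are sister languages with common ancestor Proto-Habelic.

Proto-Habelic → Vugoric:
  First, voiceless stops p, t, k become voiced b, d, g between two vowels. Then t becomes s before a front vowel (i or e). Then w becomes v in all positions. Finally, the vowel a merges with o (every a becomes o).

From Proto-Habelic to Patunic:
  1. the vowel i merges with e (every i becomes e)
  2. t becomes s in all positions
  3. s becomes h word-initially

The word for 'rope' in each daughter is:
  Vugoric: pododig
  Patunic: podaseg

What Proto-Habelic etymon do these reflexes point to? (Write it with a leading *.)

*podatig

Position 6: Vugoric has i, Patunic has e. Vugoric preserves i here (none of its changes turn any other segment into i), so the proto-segment is *i.
Position 4: Vugoric has o, Patunic has a. Patunic preserves a here (none of its changes turn any other segment into a), so the proto-segment is *a.
Continuing position by position gives *podatig; check it forward:
Vugoric: *podatig > podadig > pododig  (by intervocalic voicing, vowel merger)
Patunic: start from *podatig.
  rule 1 (vowel merger): podatig → podateg
  rule 2 (unconditioned shift): podateg → podaseg
  rule 3: no change — podaseg
  ⇒ Patunic podaseg
*podatig is the unique common source.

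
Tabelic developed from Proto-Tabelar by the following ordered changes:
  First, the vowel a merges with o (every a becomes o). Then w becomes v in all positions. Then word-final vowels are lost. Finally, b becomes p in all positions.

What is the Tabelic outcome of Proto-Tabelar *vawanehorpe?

Tabelic: *vawanehorpe
  vawanehorpe → vowonehorpe   [vowel merger]
  vowonehorpe → vovonehorpe   [unconditioned shift]
  vovonehorpe → vovonehorp   [apocope]
  vovonehorp (rule 4 does not apply)
  giving Tabelic vovonehorp.

vovonehorp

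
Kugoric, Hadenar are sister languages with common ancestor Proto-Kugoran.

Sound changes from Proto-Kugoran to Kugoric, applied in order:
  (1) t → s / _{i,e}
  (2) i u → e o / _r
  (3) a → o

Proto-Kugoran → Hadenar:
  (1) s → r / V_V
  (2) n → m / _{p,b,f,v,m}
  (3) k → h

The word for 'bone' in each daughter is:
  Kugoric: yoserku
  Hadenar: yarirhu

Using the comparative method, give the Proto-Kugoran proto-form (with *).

*yasirku

Position 3: Kugoric has s, Hadenar has r. Taking the neighbouring segments as reconstructed: Kugoric s could go back to *t or *s; Hadenar r could go back to *s or *r — the one source consistent with every daughter is *s.
Position 6: Kugoric has k, Hadenar has h. Kugoric preserves k here (none of its changes turn any other segment into k), so the proto-segment is *k.
Position 4: Kugoric has e, Hadenar has i. Hadenar preserves i here (none of its changes turn any other segment into i), so the proto-segment is *i.
Verify the candidate proto-form against each daughter:
Kugoric: *yasirku > yaserku > yoserku  (by pre-rhotic lowering, vowel merger)
Hadenar: start from *yasirku.
  rule 1 (rhotacism): yasirku → yarirku
  rule 2: no change — yarirku
  rule 3 (unconditioned shift): yarirku → yarirhu
  ⇒ Hadenar yarirhu
Only *yasirku yields all of Kugoric yoserku, Hadenar yarirhu.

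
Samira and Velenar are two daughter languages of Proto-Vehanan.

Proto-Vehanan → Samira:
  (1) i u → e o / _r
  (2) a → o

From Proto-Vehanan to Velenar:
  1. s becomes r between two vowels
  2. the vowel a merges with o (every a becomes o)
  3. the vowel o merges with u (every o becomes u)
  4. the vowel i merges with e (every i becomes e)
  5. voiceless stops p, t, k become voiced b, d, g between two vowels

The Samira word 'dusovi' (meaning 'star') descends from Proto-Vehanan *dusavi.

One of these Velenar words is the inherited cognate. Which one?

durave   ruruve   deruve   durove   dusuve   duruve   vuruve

duruve

Velenar: *dusavi
  dusavi → duravi   [rhotacism]
  duravi → durovi   [vowel merger]
  durovi → duruvi   [vowel merger]
  duruvi → duruve   [vowel merger]
  duruve (rule 5 does not apply)
  giving Velenar duruve.
The other candidates each miss or misapply at least one Velenar change.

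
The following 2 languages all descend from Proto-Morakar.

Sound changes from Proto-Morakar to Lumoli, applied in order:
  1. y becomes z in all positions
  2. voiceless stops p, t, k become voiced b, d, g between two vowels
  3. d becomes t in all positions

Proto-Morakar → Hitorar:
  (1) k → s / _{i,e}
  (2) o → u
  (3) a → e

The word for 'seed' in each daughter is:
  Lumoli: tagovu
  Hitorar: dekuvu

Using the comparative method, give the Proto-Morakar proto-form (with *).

*dakovu

Position 3: Lumoli has g, Hitorar has k. Hitorar preserves k here (none of its changes turn any other segment into k), so the proto-segment is *k.
Position 1: Lumoli has t, Hitorar has d. Hitorar preserves d here (none of its changes turn any other segment into d), so the proto-segment is *d.
Position 4: Lumoli has o, Hitorar has u. Lumoli preserves o here (none of its changes turn any other segment into o), so the proto-segment is *o.
Verify the candidate proto-form against each daughter:
Lumoli: *dakovu > dagovu > tagovu  (by intervocalic voicing, unconditioned shift)
Hitorar: start from *dakovu.
  rule 1: no change — dakovu
  rule 2 (vowel merger): dakovu → dakuvu
  rule 3 (vowel merger): dakuvu → dekuvu
  ⇒ Hitorar dekuvu
No other proto-form is consistent with every reflex, so the reconstruction is *dakovu.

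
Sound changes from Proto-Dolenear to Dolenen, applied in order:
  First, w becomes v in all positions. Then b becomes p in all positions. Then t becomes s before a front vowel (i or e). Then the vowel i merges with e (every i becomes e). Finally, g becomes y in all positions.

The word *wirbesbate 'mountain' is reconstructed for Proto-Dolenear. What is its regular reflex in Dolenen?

Dolenen: *wirbesbate > virbesbate > virpespate > virpespase > verpespase  (by unconditioned shift, unconditioned shift, palatalisation, vowel merger)

verpespase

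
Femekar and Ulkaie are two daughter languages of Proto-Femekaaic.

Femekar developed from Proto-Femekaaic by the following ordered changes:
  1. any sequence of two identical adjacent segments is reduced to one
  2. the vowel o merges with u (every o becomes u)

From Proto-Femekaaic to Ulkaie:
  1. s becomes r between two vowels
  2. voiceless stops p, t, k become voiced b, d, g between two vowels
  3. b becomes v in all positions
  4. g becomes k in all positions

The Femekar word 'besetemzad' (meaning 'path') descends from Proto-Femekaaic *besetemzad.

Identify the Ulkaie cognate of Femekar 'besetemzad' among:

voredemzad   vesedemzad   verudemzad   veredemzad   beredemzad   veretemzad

veredemzad

Ulkaie: *besetemzad > beretemzad > beredemzad > veredemzad  (by rhotacism, intervocalic voicing, unconditioned shift)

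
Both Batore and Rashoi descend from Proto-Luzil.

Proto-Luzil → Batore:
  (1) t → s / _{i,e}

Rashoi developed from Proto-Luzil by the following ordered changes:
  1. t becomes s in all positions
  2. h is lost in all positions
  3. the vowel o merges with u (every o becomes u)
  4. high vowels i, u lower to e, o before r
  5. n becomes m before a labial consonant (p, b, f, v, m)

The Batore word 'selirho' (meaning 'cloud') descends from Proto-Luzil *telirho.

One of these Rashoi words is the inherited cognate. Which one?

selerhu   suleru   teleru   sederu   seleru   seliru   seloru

Rashoi: *telirho
  telirho → selirho   [unconditioned shift]
  selirho → seliro   [h-loss]
  seliro → seliru   [vowel merger]
  seliru → seleru   [pre-rhotic lowering]
  seleru (rule 5 does not apply)
  giving Rashoi seleru.
Among the options, 'seleru' alone shows every Rashoi change applied in order.

seleru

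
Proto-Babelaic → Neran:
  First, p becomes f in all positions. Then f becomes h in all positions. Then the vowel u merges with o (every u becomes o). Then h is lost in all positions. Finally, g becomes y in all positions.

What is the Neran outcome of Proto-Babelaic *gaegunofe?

Neran: *gaegunofe > gaegunohe > gaegonohe > gaegonoe > yaeyonoe  (by unconditioned shift, vowel merger, h-loss, unconditioned shift)

yaeyonoe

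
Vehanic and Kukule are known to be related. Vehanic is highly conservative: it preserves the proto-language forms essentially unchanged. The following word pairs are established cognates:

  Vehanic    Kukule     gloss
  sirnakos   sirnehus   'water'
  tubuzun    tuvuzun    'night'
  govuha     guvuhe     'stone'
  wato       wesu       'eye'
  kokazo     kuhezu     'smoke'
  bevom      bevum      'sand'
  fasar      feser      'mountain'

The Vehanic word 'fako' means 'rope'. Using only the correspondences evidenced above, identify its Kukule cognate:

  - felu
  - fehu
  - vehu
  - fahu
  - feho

sirnakos ~ sirnehus, wato ~ wesu — Vehanic a corresponds to Kukule e after a consonant, before a consonant other than r, m, n, p, b, f, v.
sirnakos ~ sirnehus — Vehanic k corresponds to Kukule h between vowels (before a back vowel).
wato ~ wesu, kokazo ~ kuhezu — Vehanic o corresponds to Kukule u word-finally.
Applying these to Vehanic 'fako':
  fako → feko   (a→e after a consonant, before a consonant other than r, m, n, p, b, f, v)
  feko → feho   (k→h between vowels (before a back vowel))
  feho → fehu   (o→u word-finally)
So the Kukule cognate is 'fehu'.

fehu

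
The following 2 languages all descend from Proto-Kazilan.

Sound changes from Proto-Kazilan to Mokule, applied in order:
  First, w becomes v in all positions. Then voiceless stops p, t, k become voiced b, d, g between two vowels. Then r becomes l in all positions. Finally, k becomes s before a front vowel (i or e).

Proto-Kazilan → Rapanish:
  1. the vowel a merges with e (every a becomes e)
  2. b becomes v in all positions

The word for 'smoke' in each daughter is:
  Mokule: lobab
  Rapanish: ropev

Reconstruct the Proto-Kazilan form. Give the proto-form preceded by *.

*ropab

Position 1: Mokule has l, Rapanish has r. Rapanish preserves r here (none of its changes turn any other segment into r), so the proto-segment is *r.
Position 3: Mokule has b, Rapanish has p. Rapanish preserves p here (none of its changes turn any other segment into p), so the proto-segment is *p.
This points to *ropab. Verify forward in each daughter:
Mokule: *ropab
  ropab (rule 1 does not apply)
  ropab → robab   [intervocalic voicing]
  robab → lobab   [unconditioned shift]
  lobab (rule 4 does not apply)
  giving Mokule lobab.
Rapanish: *ropab > ropeb > ropev  (by vowel merger, unconditioned shift)
No other proto-form is consistent with every reflex, so the reconstruction is *ropab.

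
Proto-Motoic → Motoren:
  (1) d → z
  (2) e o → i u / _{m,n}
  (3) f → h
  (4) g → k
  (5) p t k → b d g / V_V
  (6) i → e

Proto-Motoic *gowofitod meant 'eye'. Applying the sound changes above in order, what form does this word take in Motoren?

Motoren: *gowofitod > gowofitoz > gowohitoz > kowohitoz > kowohidoz > kowohedoz  (by unconditioned shift, unconditioned shift, unconditioned shift, intervocalic voicing, vowel merger)

kowohedoz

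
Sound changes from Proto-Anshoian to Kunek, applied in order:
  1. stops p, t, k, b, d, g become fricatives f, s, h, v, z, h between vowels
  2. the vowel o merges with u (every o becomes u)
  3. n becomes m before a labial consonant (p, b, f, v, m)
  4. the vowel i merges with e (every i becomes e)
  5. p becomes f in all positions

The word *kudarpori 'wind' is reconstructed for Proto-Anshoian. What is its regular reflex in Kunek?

Kunek: start from *kudarpori.
  rule 1 (intervocalic lenition): kudarpori → kuzarpori
  rule 2 (vowel merger): kuzarpori → kuzarpuri
  rule 3: no change — kuzarpuri
  rule 4 (vowel merger): kuzarpuri → kuzarpure
  rule 5 (unconditioned shift): kuzarpure → kuzarfure
  ⇒ Kunek kuzarfure

kuzarfure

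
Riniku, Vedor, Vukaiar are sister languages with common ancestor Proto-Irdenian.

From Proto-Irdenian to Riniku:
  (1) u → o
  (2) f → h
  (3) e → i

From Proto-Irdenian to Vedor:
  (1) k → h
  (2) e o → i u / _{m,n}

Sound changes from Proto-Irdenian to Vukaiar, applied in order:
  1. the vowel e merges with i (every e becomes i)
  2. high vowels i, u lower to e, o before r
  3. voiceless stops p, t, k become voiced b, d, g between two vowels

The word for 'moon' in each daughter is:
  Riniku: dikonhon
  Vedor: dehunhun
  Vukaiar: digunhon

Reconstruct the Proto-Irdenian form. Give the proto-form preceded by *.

*dekunhon

Position 2: Riniku has i, Vedor has e, Vukaiar has i. Vedor preserves e here (none of its changes turn any other segment into e), so the proto-segment is *e.
Position 4: Riniku has o, Vedor has u, Vukaiar has u. Vukaiar preserves u here (none of its changes turn any other segment into u), so the proto-segment is *u.
Position 3: Riniku has k, Vedor has h, Vukaiar has g. Riniku preserves k here (none of its changes turn any other segment into k), so the proto-segment is *k.
Continuing position by position gives *dekunhon; check it forward:
Riniku: *dekunhon > dekonhon > dikonhon  (by vowel merger, vowel merger)
Vedor: *dekunhon
  dekunhon → dehunhon   [unconditioned shift]
  dehunhon → dehunhun   [pre-nasal raising]
  giving Vedor dehunhun.
Vukaiar: start from *dekunhon.
  rule 1 (vowel merger): dekunhon → dikunhon
  rule 2: no change — dikunhon
  rule 3 (intervocalic voicing): dikunhon → digunhon
  ⇒ Vukaiar digunhon
Only *dekunhon yields all of Riniku dikonhon, Vedor dehunhun, Vukaiar digunhon.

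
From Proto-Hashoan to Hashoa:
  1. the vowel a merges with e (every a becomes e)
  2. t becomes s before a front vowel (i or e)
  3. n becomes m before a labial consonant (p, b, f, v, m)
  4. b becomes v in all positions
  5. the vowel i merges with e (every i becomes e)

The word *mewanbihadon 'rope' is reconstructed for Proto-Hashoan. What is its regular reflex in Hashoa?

mewemvehedon

Hashoa: *mewanbihadon
  mewanbihadon → mewenbihedon   [vowel merger]
  mewenbihedon (rule 2 does not apply)
  mewenbihedon → mewembihedon   [nasal place assimilation]
  mewembihedon → mewemvihedon   [unconditioned shift]
  mewemvihedon → mewemvehedon   [vowel merger]
  giving Hashoa mewemvehedon.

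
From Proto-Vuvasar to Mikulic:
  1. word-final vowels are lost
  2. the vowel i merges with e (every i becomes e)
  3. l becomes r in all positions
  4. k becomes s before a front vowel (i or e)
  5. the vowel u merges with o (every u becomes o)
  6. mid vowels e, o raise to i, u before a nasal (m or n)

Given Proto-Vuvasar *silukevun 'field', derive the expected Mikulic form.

Mikulic: start from *silukevun.
  rule 1: no change — silukevun
  rule 2 (vowel merger): silukevun → selukevun
  rule 3 (unconditioned shift): selukevun → serukevun
  rule 4 (palatalisation): serukevun → serusevun
  rule 5 (vowel merger): serusevun → serosevon
  rule 6 (pre-nasal raising): serosevon → serosevun
  ⇒ Mikulic serosevun

serosevun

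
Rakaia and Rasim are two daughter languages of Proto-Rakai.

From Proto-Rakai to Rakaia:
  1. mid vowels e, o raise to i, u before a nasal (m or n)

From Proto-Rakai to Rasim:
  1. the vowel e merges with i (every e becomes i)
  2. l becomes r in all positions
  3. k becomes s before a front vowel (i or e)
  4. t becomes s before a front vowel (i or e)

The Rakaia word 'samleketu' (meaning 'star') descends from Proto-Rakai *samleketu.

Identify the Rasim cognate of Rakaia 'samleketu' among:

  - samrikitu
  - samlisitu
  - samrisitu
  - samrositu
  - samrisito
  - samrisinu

Rasim: start from *samleketu.
  rule 1 (vowel merger): samleketu → samlikitu
  rule 2 (unconditioned shift): samlikitu → samrikitu
  rule 3 (palatalisation): samrikitu → samrisitu
  rule 4: no change — samrisitu
  ⇒ Rasim samrisitu
The other candidates each miss or misapply at least one Rasim change.

samrisitu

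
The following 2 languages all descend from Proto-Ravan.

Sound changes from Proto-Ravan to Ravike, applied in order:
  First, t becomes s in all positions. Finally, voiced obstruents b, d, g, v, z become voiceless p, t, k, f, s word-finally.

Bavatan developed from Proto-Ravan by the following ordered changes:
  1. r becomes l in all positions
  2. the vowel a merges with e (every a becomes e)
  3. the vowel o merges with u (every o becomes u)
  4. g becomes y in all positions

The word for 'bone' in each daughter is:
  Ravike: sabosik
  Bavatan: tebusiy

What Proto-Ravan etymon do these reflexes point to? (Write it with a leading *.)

Position 2: Ravike has a, Bavatan has e. Ravike preserves a here (none of its changes turn any other segment into a), so the proto-segment is *a.
Position 1: Ravike has s, Bavatan has t. Bavatan preserves t here (none of its changes turn any other segment into t), so the proto-segment is *t.
Verify the candidate proto-form against each daughter:
Ravike: *tabosig
  tabosig → sabosig   [unconditioned shift]
  sabosig → sabosik   [final devoicing]
  giving Ravike sabosik.
Bavatan: *tabosig
  tabosig (rule 1 does not apply)
  tabosig → tebosig   [vowel merger]
  tebosig → tebusig   [vowel merger]
  tebusig → tebusiy   [unconditioned shift]
  giving Bavatan tebusiy.
No other proto-form is consistent with every reflex, so the reconstruction is *tabosig.

*tabosig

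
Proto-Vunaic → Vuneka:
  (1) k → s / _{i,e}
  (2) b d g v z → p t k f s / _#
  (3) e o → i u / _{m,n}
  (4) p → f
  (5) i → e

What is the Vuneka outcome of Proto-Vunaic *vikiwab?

vesewaf

Vuneka: *vikiwab > visiwab > visiwap > visiwaf > vesewaf  (by palatalisation, final devoicing, unconditioned shift, vowel merger)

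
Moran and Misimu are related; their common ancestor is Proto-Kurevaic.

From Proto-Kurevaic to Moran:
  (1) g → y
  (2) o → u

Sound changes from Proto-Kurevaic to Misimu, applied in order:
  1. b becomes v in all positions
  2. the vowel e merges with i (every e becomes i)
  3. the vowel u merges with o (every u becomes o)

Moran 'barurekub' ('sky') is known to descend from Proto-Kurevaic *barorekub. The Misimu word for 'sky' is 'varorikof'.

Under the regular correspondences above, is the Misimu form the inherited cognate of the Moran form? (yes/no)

Derive the expected Misimu reflex of *barorekub:
Misimu: start from *barorekub.
  rule 1 (unconditioned shift): barorekub → varorekuv
  rule 2 (vowel merger): varorekuv → varorikuv
  rule 3 (vowel merger): varorikuv → varorikov
  ⇒ Misimu varorikov
The regular Misimu reflex would be 'varorikov', but the attested form is 'varorikof'. The correspondence is irregular, so they are not cognates (the Misimu form has a different source).

no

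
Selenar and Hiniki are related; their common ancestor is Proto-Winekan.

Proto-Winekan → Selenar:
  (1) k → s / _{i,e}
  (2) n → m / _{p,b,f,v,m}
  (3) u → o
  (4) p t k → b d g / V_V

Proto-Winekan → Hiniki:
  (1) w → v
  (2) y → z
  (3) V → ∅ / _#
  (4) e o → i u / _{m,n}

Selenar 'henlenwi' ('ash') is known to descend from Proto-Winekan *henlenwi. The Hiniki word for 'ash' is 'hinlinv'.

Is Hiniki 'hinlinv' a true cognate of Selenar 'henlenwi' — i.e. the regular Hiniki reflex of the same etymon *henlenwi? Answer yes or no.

yes

Derive the expected Hiniki reflex of *henlenwi:
Hiniki: *henlenwi > henlenvi > henlenv > hinlinv  (by unconditioned shift, apocope, pre-nasal raising)
Hiniki 'hinlinv' matches the regular reflex exactly, so the pair is cognate.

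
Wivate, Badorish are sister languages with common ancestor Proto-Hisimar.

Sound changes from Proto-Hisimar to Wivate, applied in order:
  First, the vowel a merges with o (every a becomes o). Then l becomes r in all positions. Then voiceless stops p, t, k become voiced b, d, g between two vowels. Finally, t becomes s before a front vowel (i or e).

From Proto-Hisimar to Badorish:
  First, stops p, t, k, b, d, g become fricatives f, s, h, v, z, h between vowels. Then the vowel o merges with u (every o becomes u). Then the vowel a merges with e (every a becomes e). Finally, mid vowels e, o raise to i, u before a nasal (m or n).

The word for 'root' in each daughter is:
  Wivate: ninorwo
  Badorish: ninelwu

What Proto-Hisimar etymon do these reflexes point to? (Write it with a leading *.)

*ninalwo

Position 4: Wivate has o, Badorish has e. Taking the neighbouring segments as reconstructed: Wivate o could go back to *a or *o; Badorish e could go back to *a or *e — the one source consistent with every daughter is *a.
Position 7: Wivate has o, Badorish has u. Taking the neighbouring segments as reconstructed: Wivate o could go back to *a or *o; Badorish u could go back to *o or *u — the one source consistent with every daughter is *o.
Position 5: Wivate has r, Badorish has l. Badorish preserves l here (none of its changes turn any other segment into l), so the proto-segment is *l.
Verify the candidate proto-form against each daughter:
Wivate: start from *ninalwo.
  rule 1 (vowel merger): ninalwo → ninolwo
  rule 2 (unconditioned shift): ninolwo → ninorwo
  rule 3: no change — ninorwo
  rule 4: no change — ninorwo
  ⇒ Wivate ninorwo
Badorish: *ninalwo > ninalwu > ninelwu  (by vowel merger, vowel merger)
Only *ninalwo yields all of Wivate ninorwo, Badorish ninelwu.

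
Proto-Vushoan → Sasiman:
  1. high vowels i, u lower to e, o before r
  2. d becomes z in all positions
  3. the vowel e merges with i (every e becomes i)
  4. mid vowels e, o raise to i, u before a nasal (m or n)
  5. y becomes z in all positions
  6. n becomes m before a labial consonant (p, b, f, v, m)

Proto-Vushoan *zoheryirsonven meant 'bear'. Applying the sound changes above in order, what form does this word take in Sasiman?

Sasiman: start from *zoheryirsonven.
  rule 1 (pre-rhotic lowering): zoheryirsonven → zoheryersonven
  rule 2: no change — zoheryersonven
  rule 3 (vowel merger): zoheryersonven → zohiryirsonvin
  rule 4 (pre-nasal raising): zohiryirsonvin → zohiryirsunvin
  rule 5 (unconditioned shift): zohiryirsunvin → zohirzirsunvin
  rule 6 (nasal place assimilation): zohirzirsunvin → zohirzirsumvin
  ⇒ Sasiman zohirzirsumvin

zohirzirsumvin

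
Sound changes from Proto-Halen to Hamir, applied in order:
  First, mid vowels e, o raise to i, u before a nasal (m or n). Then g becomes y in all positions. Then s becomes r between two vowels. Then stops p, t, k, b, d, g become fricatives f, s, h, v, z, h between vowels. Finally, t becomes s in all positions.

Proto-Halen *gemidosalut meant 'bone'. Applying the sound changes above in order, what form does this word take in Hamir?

Hamir: start from *gemidosalut.
  rule 1 (pre-nasal raising): gemidosalut → gimidosalut
  rule 2 (unconditioned shift): gimidosalut → yimidosalut
  rule 3 (rhotacism): yimidosalut → yimidoralut
  rule 4 (intervocalic lenition): yimidoralut → yimizoralut
  rule 5 (unconditioned shift): yimizoralut → yimizoralus
  ⇒ Hamir yimizoralus

yimizoralus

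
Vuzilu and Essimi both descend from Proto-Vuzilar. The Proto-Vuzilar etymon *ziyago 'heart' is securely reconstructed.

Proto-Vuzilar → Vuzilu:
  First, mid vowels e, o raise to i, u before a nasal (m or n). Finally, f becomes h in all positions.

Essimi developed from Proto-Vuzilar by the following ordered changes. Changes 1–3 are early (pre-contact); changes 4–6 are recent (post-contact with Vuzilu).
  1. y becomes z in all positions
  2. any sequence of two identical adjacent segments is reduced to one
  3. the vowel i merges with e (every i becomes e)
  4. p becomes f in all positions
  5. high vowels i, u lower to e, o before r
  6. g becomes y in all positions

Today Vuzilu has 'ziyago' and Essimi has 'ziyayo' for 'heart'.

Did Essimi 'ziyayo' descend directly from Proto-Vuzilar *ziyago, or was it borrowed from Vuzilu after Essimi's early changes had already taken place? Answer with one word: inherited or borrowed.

If inherited, *ziyago would pass through all of Essimi's changes:
Essimi: *ziyago
  ziyago → zizago   [unconditioned shift]
  zizago (rule 2 does not apply)
  zizago → zezago   [vowel merger]
  zezago (rule 4 does not apply)
  zezago (rule 5 does not apply)
  zezago → zezayo   [unconditioned shift]
  giving Essimi zezayo.
If borrowed from Vuzilu 'ziyago' after the early changes, it would undergo only the recent ones:
  rule 4 (unconditioned shift): no change (ziyago)
  rule 5 (pre-rhotic lowering): no change (ziyago)
  rule 6 (unconditioned shift): ziyago → ziyayo
  ⇒ as a loan: ziyayo
Essimi 'ziyayo' matches the loan outcome 'ziyayo', not the inherited 'zezayo' — it skipped the early Essimi changes, so it was borrowed from Vuzilu.

borrowed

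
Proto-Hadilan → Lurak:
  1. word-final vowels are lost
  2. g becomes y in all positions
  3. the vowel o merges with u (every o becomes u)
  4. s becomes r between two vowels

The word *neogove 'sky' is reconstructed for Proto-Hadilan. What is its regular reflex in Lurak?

Lurak: *neogove > neogov > neoyov > neuyuv  (by apocope, unconditioned shift, vowel merger)

neuyuv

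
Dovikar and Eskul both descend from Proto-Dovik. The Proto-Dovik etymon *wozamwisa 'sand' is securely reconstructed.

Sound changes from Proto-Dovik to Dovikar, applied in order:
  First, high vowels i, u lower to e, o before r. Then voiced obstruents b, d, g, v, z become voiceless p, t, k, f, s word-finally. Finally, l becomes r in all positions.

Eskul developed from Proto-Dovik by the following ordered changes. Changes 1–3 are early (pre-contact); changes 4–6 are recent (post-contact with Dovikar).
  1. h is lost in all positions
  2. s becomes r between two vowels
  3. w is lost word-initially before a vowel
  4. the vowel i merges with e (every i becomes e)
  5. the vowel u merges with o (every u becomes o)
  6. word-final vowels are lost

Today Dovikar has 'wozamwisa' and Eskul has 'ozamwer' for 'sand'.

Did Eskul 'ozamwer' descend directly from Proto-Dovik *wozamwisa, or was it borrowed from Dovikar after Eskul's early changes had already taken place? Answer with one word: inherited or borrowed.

inherited

If inherited, *wozamwisa would pass through all of Eskul's changes:
Eskul: start from *wozamwisa.
  rule 1: no change — wozamwisa
  rule 2 (rhotacism): wozamwisa → wozamwira
  rule 3 (glide loss): wozamwira → ozamwira
  rule 4 (vowel merger): ozamwira → ozamwera
  rule 5: no change — ozamwera
  rule 6 (apocope): ozamwera → ozamwer
  ⇒ Eskul ozamwer
If borrowed from Dovikar 'wozamwisa' after the early changes, it would undergo only the recent ones:
  rule 4 (vowel merger): wozamwisa → wozamwesa
  rule 5 (vowel merger): no change (wozamwesa)
  rule 6 (apocope): wozamwesa → wozamwes
  ⇒ as a loan: wozamwes
Eskul 'ozamwer' matches the inherited outcome exactly, so it is an inherited cognate, not a loan.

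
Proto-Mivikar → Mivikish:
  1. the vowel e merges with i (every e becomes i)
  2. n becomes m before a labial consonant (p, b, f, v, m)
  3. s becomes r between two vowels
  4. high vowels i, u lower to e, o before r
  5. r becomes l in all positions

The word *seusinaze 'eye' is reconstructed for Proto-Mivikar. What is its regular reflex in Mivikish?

siolinazi

Mivikish: *seusinaze
  seusinaze → siusinazi   [vowel merger]
  siusinazi (rule 2 does not apply)
  siusinazi → siurinazi   [rhotacism]
  siurinazi → siorinazi   [pre-rhotic lowering]
  siorinazi → siolinazi   [unconditioned shift]
  giving Mivikish siolinazi.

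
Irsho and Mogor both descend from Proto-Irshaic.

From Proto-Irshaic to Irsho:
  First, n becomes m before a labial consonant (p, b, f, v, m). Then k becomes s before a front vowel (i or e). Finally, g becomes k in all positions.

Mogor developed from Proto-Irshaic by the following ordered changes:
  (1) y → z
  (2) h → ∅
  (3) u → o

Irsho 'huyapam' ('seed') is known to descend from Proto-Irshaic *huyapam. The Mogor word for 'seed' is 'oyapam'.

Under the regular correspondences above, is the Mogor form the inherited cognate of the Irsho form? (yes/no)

Derive the expected Mogor reflex of *huyapam:
Mogor: start from *huyapam.
  rule 1 (unconditioned shift): huyapam → huzapam
  rule 2 (h-loss): huzapam → uzapam
  rule 3 (vowel merger): uzapam → ozapam
  ⇒ Mogor ozapam
The regular Mogor reflex would be 'ozapam', but the attested form is 'oyapam'. The correspondence is irregular, so they are not cognates (the Mogor form has a different source).

no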